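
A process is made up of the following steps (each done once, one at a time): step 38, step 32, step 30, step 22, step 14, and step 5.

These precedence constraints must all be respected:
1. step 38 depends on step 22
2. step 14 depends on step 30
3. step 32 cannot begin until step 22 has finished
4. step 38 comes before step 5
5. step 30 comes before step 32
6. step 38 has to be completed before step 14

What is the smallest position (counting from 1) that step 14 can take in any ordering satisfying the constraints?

Working backwards through the constraints from step 14, its full set of required predecessors is step 38, step 30, step 22 — 3 of them.
So at minimum 3 steps come before step 14, putting step 14 no earlier than position 4. That position is achievable by scheduling exactly those predecessors first.

4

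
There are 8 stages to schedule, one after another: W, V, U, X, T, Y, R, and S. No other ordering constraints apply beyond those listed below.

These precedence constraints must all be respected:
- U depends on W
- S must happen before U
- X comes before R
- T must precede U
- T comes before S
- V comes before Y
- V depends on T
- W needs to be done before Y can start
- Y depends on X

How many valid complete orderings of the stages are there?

563

3 stages have no prerequisites (W, X, T), so any of them could come first.
Counting all ways to extend the partial order to a total order gives 563.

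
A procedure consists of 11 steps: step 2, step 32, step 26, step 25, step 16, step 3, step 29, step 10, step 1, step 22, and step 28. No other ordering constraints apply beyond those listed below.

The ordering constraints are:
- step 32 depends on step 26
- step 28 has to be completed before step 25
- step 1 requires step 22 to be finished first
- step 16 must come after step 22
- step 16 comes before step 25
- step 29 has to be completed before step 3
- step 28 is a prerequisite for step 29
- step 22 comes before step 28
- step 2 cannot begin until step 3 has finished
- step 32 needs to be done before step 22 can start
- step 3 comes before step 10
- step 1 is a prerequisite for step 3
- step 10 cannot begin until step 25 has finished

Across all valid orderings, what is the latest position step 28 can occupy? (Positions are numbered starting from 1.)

6

Every step that must follow step 28 has to come after it. Tracing all chains starting from step 28, those steps are: step 2, step 25, step 3, step 29, step 10 — 5 in total.
With 5 mandatory successors out of 11 steps total, the latest slot for step 28 is 11−5 = 6, and it's reachable by doing all non-successors before step 28.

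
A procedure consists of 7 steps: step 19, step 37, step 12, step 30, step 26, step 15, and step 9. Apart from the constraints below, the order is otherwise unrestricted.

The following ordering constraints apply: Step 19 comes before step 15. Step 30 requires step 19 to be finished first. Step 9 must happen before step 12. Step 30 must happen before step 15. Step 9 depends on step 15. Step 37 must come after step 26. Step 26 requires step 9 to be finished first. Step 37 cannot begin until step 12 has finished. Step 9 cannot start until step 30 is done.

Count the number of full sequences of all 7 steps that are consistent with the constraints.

2

Only step 19 has no prerequisites, so it must go first.
Systematically extending each partial ordering one step at a time and counting, there are 2 complete orderings.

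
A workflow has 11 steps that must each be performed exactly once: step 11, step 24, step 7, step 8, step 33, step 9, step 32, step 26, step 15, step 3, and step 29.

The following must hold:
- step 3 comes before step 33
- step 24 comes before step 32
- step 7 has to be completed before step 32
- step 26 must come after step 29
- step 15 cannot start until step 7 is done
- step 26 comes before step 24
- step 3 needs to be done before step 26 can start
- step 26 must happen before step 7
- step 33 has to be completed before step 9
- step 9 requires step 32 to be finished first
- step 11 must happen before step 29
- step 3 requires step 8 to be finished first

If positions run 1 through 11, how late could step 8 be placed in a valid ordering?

3

The steps that are forced after step 8, directly or by a chain of constraints, are step 24, step 7, step 33, step 9, step 32, step 26, step 15, step 3. That's 8 steps.
So at least 8 steps follow step 8, putting step 8 no later than position 3. That position is achievable by scheduling everything else first.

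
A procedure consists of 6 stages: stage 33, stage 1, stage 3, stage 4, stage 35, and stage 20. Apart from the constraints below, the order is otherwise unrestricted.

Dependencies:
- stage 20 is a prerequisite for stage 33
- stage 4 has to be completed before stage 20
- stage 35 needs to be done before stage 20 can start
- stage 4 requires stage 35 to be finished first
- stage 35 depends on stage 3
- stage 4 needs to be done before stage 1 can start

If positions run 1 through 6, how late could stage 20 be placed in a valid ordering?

5

Following the constraints forward from stage 20, its only required successor is stage 33.
So at least 1 stage follows stage 20, putting stage 20 no later than position 5. That position is achievable by scheduling everything else first.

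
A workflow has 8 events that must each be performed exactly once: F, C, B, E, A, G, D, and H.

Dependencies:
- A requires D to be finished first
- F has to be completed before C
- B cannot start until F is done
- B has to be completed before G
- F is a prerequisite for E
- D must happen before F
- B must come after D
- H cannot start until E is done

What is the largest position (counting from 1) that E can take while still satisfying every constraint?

7

Following the constraints forward from E, its only required successor is H.
With 1 mandatory successor out of 8 events total, the latest slot for E is 8−1 = 7, and it's reachable by doing all non-successors before E.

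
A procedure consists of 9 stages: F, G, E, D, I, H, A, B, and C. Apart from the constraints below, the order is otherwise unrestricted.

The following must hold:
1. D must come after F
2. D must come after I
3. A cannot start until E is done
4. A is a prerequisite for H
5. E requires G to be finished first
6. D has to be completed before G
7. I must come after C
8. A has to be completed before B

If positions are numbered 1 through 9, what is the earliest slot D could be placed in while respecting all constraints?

4

The stages that are forced before D, directly or transitively, are F, I, C. That's 3 stages.
So at minimum 3 stages come before D, putting D no earlier than position 4. That position is achievable by scheduling exactly those predecessors first.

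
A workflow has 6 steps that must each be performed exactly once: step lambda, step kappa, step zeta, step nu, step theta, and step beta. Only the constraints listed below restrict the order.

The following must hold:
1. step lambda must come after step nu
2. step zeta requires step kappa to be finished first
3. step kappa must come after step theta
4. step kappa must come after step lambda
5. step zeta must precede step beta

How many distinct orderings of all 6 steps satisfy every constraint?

3

The steps with no prerequisites are step nu, step theta; any of them can be placed first.
Enumerating by repeatedly choosing an available step (one whose prerequisites are all placed) gives 3 distinct complete orderings.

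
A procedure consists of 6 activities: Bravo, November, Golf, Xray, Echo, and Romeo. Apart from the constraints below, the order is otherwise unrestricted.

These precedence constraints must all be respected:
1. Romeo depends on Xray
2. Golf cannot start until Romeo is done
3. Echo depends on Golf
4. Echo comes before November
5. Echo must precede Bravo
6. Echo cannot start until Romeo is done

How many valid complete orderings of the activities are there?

2

Xray is the only activity with nothing required before it, so every ordering starts there.
Enumerating by repeatedly choosing an available activity (one whose prerequisites are all placed) gives 2 distinct complete orderings.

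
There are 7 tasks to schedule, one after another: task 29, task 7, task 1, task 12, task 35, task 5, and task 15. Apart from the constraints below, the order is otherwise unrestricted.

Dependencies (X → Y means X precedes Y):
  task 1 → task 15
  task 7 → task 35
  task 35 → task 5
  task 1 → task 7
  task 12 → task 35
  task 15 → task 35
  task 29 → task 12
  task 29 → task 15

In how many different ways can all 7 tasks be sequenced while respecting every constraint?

16

2 tasks have no prerequisites (task 29, task 1), so any of them could come first.
Systematically extending each partial ordering one task at a time and counting, there are 16 complete orderings.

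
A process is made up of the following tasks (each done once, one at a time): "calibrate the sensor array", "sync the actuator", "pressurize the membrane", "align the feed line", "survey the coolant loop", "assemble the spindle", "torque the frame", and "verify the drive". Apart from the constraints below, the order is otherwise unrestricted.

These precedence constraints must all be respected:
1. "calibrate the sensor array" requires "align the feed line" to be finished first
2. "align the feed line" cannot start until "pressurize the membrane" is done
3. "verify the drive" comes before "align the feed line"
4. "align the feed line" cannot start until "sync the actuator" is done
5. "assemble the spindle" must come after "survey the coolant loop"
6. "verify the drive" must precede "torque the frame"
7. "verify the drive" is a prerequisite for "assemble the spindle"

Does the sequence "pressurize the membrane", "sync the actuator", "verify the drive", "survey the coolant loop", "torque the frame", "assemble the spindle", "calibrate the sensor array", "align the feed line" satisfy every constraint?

In the proposed order, "calibrate the sensor array" appears before "align the feed line".
But one of the constraints requires "align the feed line" before "calibrate the sensor array", so this ordering violates it.

No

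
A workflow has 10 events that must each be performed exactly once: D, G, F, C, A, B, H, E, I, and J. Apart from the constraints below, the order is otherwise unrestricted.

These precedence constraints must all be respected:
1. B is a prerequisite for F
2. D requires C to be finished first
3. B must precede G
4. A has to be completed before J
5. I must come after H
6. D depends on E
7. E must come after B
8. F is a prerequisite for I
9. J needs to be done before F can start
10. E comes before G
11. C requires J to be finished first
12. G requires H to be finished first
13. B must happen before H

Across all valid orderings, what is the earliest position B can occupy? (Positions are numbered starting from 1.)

Nothing is required before B; it can be the very first event.

1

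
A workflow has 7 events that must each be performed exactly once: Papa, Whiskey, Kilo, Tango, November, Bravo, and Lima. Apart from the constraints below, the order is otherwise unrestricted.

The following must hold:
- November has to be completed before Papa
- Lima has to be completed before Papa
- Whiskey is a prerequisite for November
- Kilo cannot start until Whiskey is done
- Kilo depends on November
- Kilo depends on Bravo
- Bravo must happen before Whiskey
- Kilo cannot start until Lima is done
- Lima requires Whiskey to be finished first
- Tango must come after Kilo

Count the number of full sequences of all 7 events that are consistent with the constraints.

6

Bravo is the only event with nothing required before it, so every ordering starts there.
Counting all ways to extend the partial order to a total order gives 6.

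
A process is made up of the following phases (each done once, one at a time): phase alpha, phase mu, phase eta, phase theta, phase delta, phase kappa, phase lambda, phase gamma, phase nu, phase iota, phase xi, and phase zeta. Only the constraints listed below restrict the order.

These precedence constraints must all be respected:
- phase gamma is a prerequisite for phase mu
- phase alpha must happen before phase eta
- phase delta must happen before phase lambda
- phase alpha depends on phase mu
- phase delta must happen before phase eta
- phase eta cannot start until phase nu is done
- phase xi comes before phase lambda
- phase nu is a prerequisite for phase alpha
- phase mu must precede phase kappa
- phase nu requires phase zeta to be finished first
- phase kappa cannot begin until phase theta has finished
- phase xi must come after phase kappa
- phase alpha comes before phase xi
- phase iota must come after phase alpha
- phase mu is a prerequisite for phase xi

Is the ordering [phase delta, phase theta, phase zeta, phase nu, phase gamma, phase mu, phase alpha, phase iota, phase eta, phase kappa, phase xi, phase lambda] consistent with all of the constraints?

Yes

Checking each listed constraint against this order: for instance, phase delta is in position 1 and phase lambda in position 12, so that constraint holds — and the remaining constraints check out the same way.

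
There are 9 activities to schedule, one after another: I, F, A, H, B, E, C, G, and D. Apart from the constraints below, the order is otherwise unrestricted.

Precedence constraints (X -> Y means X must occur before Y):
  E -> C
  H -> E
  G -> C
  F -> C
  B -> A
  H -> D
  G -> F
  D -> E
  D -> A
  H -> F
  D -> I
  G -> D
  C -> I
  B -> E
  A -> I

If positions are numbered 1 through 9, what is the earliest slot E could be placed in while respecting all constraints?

5

Working backwards through the constraints from E, its full set of required predecessors is H, B, G, D — 4 of them.
With 4 mandatory predecessors, the earliest E can sit is position 4+1 = 5, and placing just those 4 first achieves it.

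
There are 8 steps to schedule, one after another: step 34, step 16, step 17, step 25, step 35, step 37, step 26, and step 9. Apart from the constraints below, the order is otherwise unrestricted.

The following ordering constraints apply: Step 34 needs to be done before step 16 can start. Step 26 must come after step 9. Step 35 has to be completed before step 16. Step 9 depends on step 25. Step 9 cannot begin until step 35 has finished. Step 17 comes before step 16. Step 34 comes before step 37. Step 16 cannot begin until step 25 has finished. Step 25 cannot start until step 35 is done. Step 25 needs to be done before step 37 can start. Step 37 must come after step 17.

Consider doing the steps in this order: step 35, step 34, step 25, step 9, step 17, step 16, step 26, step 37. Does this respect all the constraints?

Yes

Going through the constraints one by one, each required predecessor appears earlier in the sequence than its dependent — e.g. step 34 (position 2) is before step 37 (position 8), as required.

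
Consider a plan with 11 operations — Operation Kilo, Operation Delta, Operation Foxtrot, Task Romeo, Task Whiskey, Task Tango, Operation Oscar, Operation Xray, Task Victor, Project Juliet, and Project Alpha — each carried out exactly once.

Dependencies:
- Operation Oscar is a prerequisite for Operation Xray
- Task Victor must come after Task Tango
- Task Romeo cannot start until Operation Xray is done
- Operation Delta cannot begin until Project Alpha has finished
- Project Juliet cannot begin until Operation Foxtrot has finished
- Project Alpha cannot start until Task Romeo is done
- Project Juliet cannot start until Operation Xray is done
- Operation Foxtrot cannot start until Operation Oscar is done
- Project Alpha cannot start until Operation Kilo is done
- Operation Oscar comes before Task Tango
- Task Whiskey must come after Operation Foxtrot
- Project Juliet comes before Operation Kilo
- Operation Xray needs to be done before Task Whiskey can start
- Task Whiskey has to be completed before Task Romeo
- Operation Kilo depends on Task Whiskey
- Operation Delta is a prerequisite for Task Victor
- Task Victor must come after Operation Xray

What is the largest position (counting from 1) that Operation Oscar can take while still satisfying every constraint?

Every operation that must follow Operation Oscar has to come after it. Tracing all chains starting from Operation Oscar, those operations are: Operation Kilo, Operation Delta, Operation Foxtrot, Task Romeo, Task Whiskey, Task Tango, Operation Xray, Task Victor, Project Juliet, Project Alpha — 10 in total.
With 10 mandatory successors out of 11 operations total, the latest slot for Operation Oscar is 11−10 = 1, and it's reachable by doing all non-successors before Operation Oscar.

1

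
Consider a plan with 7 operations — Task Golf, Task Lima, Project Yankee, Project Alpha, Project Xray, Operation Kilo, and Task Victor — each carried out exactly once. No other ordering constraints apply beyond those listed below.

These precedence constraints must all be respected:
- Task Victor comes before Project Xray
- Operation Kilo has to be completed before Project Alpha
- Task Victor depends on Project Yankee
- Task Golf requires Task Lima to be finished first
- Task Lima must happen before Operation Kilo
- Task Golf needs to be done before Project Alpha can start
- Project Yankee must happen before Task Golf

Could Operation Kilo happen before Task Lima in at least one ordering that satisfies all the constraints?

No

There is a dependency chain Task Lima → Operation Kilo, so Operation Kilo always comes after Task Lima.
Hence Operation Kilo can never be scheduled before Task Lima.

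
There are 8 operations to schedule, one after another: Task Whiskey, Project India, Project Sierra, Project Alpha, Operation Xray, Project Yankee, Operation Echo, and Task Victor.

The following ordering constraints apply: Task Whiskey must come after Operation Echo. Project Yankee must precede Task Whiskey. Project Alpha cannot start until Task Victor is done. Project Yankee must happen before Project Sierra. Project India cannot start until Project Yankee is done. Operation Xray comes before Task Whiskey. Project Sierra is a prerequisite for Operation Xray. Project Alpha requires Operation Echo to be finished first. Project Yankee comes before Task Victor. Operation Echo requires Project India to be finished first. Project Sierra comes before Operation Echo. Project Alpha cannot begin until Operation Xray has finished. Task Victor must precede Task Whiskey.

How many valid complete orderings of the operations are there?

50

Only Project Yankee has no prerequisites, so it must go first.
Systematically extending each partial ordering one operation at a time and counting, there are 50 complete orderings.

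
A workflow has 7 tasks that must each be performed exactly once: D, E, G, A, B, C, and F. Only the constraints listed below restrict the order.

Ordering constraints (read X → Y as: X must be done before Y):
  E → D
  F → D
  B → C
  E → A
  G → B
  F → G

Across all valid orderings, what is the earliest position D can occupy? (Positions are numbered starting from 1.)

3

Working backwards through the constraints from D, its full set of required predecessors is E, F — 2 of them.
With 2 mandatory predecessors, the earliest D can sit is position 2+1 = 3, and placing just those 2 first achieves it.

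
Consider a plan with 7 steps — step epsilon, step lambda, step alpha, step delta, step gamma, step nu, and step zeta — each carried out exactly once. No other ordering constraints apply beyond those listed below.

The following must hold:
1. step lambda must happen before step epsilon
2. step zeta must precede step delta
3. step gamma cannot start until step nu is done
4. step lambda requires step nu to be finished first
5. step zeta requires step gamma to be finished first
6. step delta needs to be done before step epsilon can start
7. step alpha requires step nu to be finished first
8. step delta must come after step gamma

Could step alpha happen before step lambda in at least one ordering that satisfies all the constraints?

Yes

The constraints leave step alpha and step lambda unordered relative to each other; nothing requires step lambda earlier.
That means at least one valid schedule has step alpha before step lambda.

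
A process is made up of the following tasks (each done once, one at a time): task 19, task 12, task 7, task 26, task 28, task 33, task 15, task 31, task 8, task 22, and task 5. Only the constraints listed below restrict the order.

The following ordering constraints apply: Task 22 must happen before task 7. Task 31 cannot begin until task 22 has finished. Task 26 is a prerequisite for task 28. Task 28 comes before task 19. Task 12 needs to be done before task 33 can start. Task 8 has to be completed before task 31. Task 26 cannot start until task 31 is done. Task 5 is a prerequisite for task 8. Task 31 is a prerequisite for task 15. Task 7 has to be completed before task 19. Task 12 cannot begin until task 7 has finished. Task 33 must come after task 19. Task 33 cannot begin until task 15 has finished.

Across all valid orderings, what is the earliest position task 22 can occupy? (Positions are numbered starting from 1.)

Nothing is required before task 22; it can be the very first task.

1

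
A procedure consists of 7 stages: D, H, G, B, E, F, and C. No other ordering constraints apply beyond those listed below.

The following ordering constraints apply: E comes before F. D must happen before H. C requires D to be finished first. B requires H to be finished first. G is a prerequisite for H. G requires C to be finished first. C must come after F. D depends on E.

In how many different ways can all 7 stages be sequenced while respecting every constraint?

2

Only E has no prerequisites, so it must go first.
Systematically extending each partial ordering one stage at a time and counting, there are 2 complete orderings.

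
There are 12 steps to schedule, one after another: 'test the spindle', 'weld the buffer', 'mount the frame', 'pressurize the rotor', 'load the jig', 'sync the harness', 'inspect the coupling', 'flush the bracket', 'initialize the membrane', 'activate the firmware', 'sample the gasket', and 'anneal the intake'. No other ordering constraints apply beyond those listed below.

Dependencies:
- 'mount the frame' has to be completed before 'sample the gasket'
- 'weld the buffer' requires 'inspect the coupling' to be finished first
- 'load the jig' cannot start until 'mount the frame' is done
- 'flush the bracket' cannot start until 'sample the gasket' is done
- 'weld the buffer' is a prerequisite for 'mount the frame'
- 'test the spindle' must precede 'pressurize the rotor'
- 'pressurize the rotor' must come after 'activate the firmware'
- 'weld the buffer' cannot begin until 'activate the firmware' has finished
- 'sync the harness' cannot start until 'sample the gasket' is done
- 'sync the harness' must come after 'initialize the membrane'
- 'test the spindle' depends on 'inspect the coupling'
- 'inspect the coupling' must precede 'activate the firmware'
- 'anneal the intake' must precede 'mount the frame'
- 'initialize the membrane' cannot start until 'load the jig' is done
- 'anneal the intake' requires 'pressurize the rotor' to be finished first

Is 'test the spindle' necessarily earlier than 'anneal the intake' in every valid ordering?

Yes

Following the dependencies: 'test the spindle' → 'pressurize the rotor' → 'anneal the intake'.
Hence 'test the spindle' necessarily comes before 'anneal the intake'.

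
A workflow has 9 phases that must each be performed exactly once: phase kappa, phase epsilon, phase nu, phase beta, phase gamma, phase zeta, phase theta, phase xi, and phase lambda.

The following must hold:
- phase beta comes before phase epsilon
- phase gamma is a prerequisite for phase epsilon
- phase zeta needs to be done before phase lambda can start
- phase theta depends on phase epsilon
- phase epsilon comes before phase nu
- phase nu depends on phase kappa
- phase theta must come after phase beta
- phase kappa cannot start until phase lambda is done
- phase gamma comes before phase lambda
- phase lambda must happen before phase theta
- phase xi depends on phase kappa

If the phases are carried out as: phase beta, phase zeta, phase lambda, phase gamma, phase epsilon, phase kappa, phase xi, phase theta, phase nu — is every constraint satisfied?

The sequence places phase lambda ahead of phase gamma.
That contradicts the constraint that phase gamma must precede phase lambda.

No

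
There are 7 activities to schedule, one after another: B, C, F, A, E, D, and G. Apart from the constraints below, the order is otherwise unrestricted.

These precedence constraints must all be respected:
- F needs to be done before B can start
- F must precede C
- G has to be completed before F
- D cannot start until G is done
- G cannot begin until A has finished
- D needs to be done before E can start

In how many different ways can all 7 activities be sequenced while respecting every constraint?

A is the only activity with nothing required before it, so every ordering starts there.
Counting all ways to extend the partial order to a total order gives 20.

20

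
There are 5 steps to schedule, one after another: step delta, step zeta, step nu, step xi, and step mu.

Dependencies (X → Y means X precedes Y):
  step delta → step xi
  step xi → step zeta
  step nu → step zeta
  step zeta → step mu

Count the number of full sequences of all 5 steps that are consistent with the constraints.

The steps with no prerequisites are step delta, step nu; any of them can be placed first.
Counting all ways to extend the partial order to a total order gives 3.

3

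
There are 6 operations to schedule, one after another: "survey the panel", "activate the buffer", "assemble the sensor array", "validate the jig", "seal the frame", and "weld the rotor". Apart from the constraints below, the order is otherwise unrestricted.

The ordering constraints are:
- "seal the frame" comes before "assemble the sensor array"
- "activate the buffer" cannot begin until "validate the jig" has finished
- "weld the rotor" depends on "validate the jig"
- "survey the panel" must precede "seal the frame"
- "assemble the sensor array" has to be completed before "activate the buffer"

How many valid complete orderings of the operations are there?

14

The operations with no prerequisites are "survey the panel", "validate the jig"; any of them can be placed first.
Counting all ways to extend the partial order to a total order gives 14.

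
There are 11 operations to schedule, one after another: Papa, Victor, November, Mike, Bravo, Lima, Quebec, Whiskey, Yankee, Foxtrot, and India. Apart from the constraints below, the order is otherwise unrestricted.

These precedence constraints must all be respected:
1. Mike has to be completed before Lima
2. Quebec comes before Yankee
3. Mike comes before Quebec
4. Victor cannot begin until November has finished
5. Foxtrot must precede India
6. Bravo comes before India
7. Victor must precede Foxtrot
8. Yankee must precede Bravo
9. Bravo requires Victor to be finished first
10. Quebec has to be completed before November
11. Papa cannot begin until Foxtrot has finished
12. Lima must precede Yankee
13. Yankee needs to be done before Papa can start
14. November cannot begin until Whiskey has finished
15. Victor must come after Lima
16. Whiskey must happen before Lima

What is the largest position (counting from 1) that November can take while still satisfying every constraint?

Following every chain forward from November, the operations that must come later are Papa, Victor, Bravo, Foxtrot, India — 5 of them.
So at least 5 operations follow November, putting November no later than position 6. That position is achievable by scheduling everything else first.

6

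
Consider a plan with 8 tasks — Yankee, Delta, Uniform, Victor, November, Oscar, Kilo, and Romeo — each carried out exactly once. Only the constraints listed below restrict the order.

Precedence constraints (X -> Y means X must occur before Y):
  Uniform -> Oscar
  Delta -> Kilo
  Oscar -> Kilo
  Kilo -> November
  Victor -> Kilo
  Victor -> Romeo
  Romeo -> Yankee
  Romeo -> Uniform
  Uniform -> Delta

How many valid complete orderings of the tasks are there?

12

Victor is the only task with nothing required before it, so every ordering starts there.
Systematically extending each partial ordering one task at a time and counting, there are 12 complete orderings.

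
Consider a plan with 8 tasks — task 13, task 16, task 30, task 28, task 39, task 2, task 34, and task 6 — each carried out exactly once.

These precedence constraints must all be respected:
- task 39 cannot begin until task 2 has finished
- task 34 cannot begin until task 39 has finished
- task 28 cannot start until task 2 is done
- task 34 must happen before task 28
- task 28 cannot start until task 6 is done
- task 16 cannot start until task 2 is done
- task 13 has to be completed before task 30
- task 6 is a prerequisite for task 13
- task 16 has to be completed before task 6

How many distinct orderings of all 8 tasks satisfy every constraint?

31

Only task 2 has no prerequisites, so it must go first.
Enumerating by repeatedly choosing an available task (one whose prerequisites are all placed) gives 31 distinct complete orderings.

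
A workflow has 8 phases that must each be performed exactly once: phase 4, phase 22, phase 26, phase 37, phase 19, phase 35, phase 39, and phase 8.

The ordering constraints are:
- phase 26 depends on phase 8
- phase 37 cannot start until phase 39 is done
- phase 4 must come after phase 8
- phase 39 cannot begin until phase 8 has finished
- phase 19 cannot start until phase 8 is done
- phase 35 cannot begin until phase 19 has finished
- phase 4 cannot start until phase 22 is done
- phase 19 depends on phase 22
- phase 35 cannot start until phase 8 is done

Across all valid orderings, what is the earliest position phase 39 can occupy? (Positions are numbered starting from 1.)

The only phase forced before phase 39 (directly or transitively) is phase 8.
So at minimum 1 phase comes before phase 39, putting phase 39 no earlier than position 2. That position is achievable by scheduling exactly that predecessor first.

2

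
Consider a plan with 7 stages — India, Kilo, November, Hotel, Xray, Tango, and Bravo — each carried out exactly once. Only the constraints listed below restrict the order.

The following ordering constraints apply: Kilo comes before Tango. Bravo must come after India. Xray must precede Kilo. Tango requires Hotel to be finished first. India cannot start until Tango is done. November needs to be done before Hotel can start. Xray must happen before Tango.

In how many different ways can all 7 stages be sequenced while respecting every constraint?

6

The stages with no prerequisites are November, Xray; any of them can be placed first.
Systematically extending each partial ordering one stage at a time and counting, there are 6 complete orderings.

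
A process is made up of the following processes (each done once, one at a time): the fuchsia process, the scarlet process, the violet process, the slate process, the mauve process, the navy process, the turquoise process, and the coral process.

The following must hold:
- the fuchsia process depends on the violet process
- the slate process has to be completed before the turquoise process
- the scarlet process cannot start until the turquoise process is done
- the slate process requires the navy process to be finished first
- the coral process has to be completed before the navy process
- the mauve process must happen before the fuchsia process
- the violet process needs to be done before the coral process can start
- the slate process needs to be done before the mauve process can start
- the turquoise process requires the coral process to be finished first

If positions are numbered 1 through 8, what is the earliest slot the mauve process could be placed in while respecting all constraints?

Every process that must precede the mauve process has to come before it. Tracing all chains that end at the mauve process, those processes are: the violet process, the slate process, the navy process, the coral process — 4 in total.
So at minimum 4 processes come before the mauve process, putting the mauve process no earlier than position 5. That position is achievable by scheduling exactly those predecessors first.

5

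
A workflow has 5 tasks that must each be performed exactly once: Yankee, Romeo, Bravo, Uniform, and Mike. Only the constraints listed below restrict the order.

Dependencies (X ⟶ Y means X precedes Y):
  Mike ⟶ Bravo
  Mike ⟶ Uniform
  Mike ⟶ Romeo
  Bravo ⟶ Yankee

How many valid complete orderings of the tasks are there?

12

Mike is the only task with nothing required before it, so every ordering starts there.
Counting all ways to extend the partial order to a total order gives 12.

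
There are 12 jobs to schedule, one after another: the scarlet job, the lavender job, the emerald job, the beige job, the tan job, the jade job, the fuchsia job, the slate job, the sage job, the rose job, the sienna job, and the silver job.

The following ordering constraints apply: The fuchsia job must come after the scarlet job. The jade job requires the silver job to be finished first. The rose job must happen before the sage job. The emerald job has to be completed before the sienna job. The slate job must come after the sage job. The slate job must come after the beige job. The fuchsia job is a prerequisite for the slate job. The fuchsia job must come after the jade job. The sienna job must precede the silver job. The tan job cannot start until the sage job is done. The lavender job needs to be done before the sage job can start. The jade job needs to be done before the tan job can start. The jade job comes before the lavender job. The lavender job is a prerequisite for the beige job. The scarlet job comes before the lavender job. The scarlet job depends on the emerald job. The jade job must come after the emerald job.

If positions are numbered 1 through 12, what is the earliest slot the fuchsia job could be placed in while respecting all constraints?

Working backwards through the constraints from the fuchsia job, its full set of required predecessors is the scarlet job, the emerald job, the jade job, the sienna job, the silver job — 5 of them.
So at minimum 5 jobs come before the fuchsia job, putting the fuchsia job no earlier than position 6. That position is achievable by scheduling exactly those predecessors first.

6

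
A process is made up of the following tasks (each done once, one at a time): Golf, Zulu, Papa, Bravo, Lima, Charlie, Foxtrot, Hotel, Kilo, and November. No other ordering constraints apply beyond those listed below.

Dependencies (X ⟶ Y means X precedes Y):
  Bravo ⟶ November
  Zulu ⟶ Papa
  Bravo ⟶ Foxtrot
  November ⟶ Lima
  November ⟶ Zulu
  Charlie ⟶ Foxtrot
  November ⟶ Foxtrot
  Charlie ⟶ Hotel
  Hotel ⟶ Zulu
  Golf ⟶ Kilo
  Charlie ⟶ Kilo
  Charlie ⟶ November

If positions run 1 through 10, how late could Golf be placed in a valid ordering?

9

Following the constraints forward from Golf, its only required successor is Kilo.
So at least 1 task follows Golf, putting Golf no later than position 9. That position is achievable by scheduling everything else first.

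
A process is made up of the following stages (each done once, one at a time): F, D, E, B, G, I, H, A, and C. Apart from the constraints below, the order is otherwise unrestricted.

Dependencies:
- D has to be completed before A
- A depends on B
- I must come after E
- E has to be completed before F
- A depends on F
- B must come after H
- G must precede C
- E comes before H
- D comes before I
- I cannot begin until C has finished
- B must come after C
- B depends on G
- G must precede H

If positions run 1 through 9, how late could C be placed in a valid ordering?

The stages that are forced after C, directly or by a chain of constraints, are B, I, A. That's 3 stages.
So at least 3 stages follow C, putting C no later than position 6. That position is achievable by scheduling everything else first.

6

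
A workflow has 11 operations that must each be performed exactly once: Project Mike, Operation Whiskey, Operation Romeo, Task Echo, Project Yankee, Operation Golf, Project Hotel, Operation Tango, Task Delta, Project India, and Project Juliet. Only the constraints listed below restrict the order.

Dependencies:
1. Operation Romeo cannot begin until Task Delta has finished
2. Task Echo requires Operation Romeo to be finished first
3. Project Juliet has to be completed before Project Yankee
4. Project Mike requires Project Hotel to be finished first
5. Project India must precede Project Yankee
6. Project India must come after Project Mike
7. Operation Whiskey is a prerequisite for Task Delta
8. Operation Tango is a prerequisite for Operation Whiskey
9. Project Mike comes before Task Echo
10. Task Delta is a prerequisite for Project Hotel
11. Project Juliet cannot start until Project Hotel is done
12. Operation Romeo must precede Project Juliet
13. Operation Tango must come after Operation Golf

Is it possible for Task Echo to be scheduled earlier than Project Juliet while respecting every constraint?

Yes

Nothing in the constraints forces Project Juliet before Task Echo — there is no chain from Project Juliet to Task Echo.
So a valid ordering placing Task Echo earlier than Project Juliet exists.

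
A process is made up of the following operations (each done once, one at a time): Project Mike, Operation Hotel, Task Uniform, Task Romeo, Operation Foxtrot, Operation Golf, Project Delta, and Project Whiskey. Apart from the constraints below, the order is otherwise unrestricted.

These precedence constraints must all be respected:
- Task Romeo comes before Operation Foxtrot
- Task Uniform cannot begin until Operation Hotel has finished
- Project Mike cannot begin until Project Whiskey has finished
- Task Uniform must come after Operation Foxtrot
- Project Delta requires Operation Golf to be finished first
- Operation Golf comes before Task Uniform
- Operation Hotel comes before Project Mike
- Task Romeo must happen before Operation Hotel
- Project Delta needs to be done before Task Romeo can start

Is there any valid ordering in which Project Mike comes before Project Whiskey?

The constraints give a chain Project Whiskey → Project Mike, which forces Project Whiskey before Project Mike.
So no valid ordering can have Project Mike before Project Whiskey.

No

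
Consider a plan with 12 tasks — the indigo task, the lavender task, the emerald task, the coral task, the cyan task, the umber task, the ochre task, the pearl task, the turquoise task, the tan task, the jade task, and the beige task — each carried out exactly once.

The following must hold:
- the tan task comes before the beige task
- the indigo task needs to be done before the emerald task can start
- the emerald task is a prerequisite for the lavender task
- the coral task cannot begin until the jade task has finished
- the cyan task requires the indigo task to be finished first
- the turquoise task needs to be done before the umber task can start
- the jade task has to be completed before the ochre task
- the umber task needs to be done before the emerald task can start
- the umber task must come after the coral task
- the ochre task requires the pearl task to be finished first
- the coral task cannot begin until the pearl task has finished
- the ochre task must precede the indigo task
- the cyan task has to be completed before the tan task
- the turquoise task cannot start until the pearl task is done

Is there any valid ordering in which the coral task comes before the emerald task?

The constraints force the coral task before the emerald task, so yes — every valid ordering has the coral task earlier.

Yes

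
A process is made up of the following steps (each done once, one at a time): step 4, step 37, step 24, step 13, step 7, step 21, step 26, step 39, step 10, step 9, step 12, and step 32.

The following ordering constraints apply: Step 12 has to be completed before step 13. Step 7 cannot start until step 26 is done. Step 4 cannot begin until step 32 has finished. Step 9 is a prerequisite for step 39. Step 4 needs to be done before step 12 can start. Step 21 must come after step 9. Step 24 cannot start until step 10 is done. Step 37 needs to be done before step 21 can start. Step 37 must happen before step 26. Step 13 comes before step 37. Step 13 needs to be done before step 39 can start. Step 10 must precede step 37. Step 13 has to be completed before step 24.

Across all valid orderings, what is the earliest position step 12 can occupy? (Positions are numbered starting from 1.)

3

Every step that must precede step 12 has to come before it. Tracing all chains that end at step 12, those steps are: step 4, step 32 — 2 in total.
So at minimum 2 steps come before step 12, putting step 12 no earlier than position 3. That position is achievable by scheduling exactly those predecessors first.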